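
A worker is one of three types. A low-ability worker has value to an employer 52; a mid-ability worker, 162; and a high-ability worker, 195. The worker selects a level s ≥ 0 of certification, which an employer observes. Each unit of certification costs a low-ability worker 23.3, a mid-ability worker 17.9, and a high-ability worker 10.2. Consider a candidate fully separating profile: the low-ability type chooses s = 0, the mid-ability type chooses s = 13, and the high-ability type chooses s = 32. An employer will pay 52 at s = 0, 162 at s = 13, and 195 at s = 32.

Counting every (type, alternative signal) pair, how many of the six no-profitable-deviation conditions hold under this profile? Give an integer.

3

Low-ability (own payoff 52): to s=13 gives 162 − 23.3×13 = -140.9 → no gain ✓; to s=32 gives 195 − 23.3×32 = -550.6 → no gain ✓.
Mid-ability (own payoff 162 − 17.9×13 = -70.7): to s=0 gives 52 → profitable ✗; to s=32 gives 195 − 17.9×32 = -377.8 → no gain ✓.
High-ability (own payoff 195 − 10.2×32 = -131.4): to s=0 gives 52 → profitable ✗; to s=13 gives 162 − 10.2×13 = 29.4 → profitable ✗.
3 of the 6 constraints hold; not an equilibrium.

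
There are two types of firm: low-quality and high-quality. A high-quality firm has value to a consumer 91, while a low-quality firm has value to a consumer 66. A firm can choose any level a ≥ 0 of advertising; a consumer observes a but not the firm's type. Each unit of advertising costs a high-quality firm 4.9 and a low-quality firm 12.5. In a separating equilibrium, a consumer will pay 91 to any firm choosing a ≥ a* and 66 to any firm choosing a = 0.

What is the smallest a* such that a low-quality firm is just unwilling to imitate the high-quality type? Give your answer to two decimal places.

A low-quality firm choosing a = 0 receives 66.
Imitating at a* instead would pay 91 at cost 12.5·a*, netting 91 − 12.5·a*.
Indifference: 66 = 91 − 12.5·a*, so a* = (91 − 66) / 12.5 = 2.00.
At a* the low-quality type's incentive constraint just binds; the high-quality type strictly prefers a* since its per-unit cost is lower.

2.00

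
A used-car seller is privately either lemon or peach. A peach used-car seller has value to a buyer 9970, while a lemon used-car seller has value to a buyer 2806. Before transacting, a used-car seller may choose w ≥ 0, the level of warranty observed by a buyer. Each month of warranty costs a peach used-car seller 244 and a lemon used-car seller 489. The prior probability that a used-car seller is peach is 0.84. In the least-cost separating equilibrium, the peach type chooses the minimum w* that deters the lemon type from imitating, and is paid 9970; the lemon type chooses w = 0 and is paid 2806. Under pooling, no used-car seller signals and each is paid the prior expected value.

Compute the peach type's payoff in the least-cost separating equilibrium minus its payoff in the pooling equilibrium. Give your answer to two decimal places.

-2428.43

Least-cost separating signal: w* solves 2806 = 9970 − 489·w*, so w* = (9970 − 2806)/489 ≈ 14.6503.
Peach type's separating payoff: 9970 − 244 × w* = 9970 − 244 × (9970 − 2806)/489 = 9970 − 1748016/489 ≈ 6395.3252.
Pooling payoff: 0.84 × 9970 + 0.16 × 2806 = 8823.76.
Difference: 6395.3252 − 8823.76 = -2428.4348, i.e. -2428.43 to two decimal places.
The peach type would prefer the pooling outcome.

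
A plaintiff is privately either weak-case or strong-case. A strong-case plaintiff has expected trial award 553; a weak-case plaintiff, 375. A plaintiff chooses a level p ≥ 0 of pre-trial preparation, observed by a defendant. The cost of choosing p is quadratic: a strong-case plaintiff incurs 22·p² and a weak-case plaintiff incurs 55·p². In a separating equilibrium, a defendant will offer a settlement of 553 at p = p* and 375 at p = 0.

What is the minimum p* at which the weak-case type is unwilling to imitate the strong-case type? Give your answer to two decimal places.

1.80

The weak-case type at p = 0 receives 375; imitating at p* yields 553 − 55·p*².
Indifference: 375 = 553 − 55·p*², so p*² = (553 − 375) / 55 ≈ 3.2364.
p* = √3.2364 ≈ 1.80.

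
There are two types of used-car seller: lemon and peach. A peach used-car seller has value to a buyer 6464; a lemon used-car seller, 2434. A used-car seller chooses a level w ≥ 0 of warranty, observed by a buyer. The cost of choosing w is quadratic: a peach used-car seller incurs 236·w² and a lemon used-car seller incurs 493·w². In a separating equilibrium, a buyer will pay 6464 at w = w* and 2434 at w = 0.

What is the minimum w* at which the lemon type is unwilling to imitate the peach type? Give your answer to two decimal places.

2.86

The lemon type at w = 0 receives 2434; imitating at w* yields 6464 − 493·w*².
Indifference: 2434 = 6464 − 493·w*², so w*² = (6464 − 2434) / 493 ≈ 8.1744.
w* = √8.1744 ≈ 2.86.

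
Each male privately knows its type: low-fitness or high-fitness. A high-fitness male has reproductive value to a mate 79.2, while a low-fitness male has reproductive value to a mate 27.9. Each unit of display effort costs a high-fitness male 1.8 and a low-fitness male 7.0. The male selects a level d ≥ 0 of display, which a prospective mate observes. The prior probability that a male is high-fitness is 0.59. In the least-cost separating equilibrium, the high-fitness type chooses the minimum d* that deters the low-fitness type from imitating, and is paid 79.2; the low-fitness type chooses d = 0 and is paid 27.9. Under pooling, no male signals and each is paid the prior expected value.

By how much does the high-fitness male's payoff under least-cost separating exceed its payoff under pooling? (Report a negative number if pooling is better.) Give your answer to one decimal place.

Least-cost separating signal: d* solves 27.9 = 79.2 − 7.0·d*, so d* = (79.2 − 27.9)/7.0 ≈ 7.3286.
High-fitness type's separating payoff: 79.2 − 1.8 × d* = 79.2 − 1.8 × (79.2 − 27.9)/7.0 = 79.2 − 92.34/7.0 ≈ 66.009.
Pooling payoff: 0.59 × 79.2 + 0.41 × 27.9 = 58.167.
Difference: 66.009 − 58.167 = 7.842, i.e. 7.8 to one decimal place.
The high-fitness type prefers to separate.

7.8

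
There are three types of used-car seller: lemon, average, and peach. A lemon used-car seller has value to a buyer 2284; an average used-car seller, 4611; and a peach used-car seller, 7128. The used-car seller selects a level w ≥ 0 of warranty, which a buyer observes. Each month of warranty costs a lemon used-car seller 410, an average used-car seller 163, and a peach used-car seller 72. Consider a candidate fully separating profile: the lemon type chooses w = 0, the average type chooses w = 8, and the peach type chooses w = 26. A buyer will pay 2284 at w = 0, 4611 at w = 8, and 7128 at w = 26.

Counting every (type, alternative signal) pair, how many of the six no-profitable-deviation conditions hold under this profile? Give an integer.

6

Peach (own payoff 7128 − 72×26 = 5256): to w=0 gives 2284 → no gain ✓; to w=8 gives 4611 − 72×8 = 4035 → no gain ✓.
Average (own payoff 4611 − 163×8 = 3307): to w=0 gives 2284 → no gain ✓; to w=26 gives 7128 − 163×26 = 2890 → no gain ✓.
Lemon (own payoff 2284): to w=8 gives 4611 − 410×8 = 1331 → no gain ✓; to w=26 gives 7128 − 410×26 = -3532 → no gain ✓.
6 of the 6 constraints hold; this profile is a separating equilibrium.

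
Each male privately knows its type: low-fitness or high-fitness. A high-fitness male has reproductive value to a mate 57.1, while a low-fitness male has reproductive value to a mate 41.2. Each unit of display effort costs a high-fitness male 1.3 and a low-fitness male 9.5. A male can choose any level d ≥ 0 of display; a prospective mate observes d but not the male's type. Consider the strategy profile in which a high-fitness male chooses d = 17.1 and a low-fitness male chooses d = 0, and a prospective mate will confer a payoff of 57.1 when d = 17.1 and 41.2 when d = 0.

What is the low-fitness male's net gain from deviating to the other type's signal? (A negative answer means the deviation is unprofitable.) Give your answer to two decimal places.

Playing d = 0 the low-fitness male receives 41.2.
Deviating to d = 17.1 brings payment 57.1 at cost 9.5 × 17.1 = 162.45, netting -105.35.
Gain from deviating: -105.35 − 41.2 = -146.55.
The gain is negative, so the low-fitness type's incentive-compatibility constraint is satisfied.

-146.55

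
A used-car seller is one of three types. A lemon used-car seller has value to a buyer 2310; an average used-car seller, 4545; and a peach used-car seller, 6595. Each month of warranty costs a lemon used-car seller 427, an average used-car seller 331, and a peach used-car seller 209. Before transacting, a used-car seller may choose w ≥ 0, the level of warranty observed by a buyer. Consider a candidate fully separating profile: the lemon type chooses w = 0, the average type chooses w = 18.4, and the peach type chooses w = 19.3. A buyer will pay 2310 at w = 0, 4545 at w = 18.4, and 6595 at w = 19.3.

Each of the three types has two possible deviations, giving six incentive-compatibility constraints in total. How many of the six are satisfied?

4

Lemon (own payoff 2310): to w=18.4 gives 4545 − 427×18.4 = -3311.8 → no gain ✓; to w=19.3 gives 6595 − 427×19.3 = -1646.1 → no gain ✓.
Average (own payoff 4545 − 331×18.4 = -1545.4): to w=0 gives 2310 → profitable ✗; to w=19.3 gives 6595 − 331×19.3 = 206.7 → profitable ✗.
Peach (own payoff 6595 − 209×19.3 = 2561.3): to w=0 gives 2310 → no gain ✓; to w=18.4 gives 4545 − 209×18.4 = 699.4 → no gain ✓.
4 of the 6 constraints hold; not an equilibrium.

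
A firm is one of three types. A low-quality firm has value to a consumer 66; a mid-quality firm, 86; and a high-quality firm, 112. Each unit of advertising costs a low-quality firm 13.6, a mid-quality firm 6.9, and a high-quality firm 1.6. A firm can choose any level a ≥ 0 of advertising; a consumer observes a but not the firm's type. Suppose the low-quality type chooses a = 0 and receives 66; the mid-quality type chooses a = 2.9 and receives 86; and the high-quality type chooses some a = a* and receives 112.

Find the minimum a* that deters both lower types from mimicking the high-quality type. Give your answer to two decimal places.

6.67

Low-quality type (on-path payoff 66) won't mimic when 66 ≥ 112 − 13.6·a*, i.e. a* ≥ 3.38.
Mid-quality type (on-path payoff 86 − 6.9×2.9 = 65.99) won't mimic when 65.99 ≥ 112 − 6.9·a*, i.e. a* ≥ 6.67.
Both must hold, so a* = max(3.38, 6.67) = 6.67. The mid-quality type's constraint binds.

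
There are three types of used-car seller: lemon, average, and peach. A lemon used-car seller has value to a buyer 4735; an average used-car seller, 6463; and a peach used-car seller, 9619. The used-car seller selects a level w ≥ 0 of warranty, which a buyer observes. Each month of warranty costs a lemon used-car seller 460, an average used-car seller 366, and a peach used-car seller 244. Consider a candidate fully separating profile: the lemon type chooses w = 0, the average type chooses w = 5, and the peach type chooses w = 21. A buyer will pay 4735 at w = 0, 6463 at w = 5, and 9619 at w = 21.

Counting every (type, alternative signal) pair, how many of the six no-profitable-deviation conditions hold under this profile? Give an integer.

Lemon (own payoff 4735): to w=5 gives 6463 − 460×5 = 4163 → no gain ✓; to w=21 gives 9619 − 460×21 = -41 → no gain ✓.
Peach (own payoff 9619 − 244×21 = 4495): to w=0 gives 4735 → profitable ✗; to w=5 gives 6463 − 244×5 = 5243 → profitable ✗.
Average (own payoff 6463 − 366×5 = 4633): to w=0 gives 4735 → profitable ✗; to w=21 gives 9619 − 366×21 = 1933 → no gain ✓.
3 of the 6 constraints hold; not an equilibrium.

3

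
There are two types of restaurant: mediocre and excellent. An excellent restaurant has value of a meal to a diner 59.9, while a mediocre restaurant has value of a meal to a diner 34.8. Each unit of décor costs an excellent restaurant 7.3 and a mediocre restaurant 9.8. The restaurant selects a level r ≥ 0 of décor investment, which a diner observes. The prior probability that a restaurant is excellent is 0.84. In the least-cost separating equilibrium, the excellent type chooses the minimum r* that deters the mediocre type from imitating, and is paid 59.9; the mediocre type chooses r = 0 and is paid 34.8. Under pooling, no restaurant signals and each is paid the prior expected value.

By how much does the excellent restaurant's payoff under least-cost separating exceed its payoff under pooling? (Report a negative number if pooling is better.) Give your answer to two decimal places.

Least-cost separating signal: r* solves 34.8 = 59.9 − 9.8·r*, so r* = (59.9 − 34.8)/9.8 ≈ 2.5612.
Excellent type's separating payoff: 59.9 − 7.3 × r* = 59.9 − 7.3 × (59.9 − 34.8)/9.8 = 59.9 − 183.23/9.8 ≈ 41.2031.
Pooling payoff: 0.84 × 59.9 + 0.16 × 34.8 = 55.884.
Difference: 41.2031 − 55.884 = -14.6809, i.e. -14.68 to two decimal places.
The excellent type would prefer the pooling outcome.

-14.68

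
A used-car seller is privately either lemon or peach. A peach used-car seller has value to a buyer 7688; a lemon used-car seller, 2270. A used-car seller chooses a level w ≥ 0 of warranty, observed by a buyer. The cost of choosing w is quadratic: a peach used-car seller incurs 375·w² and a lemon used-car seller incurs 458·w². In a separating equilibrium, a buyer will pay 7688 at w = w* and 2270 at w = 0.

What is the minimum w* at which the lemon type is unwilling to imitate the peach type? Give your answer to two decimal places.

The lemon type at w = 0 receives 2270; imitating at w* yields 7688 − 458·w*².
Indifference: 2270 = 7688 − 458·w*², so w*² = (7688 − 2270) / 458 ≈ 11.8297.
w* = √11.8297 ≈ 3.44.

3.44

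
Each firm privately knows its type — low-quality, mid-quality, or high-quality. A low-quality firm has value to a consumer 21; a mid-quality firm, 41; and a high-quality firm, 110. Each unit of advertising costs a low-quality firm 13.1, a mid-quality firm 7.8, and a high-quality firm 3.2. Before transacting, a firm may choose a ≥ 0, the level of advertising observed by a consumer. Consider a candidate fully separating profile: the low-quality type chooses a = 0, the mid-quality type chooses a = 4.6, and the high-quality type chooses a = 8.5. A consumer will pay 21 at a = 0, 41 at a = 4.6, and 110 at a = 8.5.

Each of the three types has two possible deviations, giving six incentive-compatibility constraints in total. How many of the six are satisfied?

Low-quality (own payoff 21): to a=4.6 gives 41 − 13.1×4.6 = -19.26 → no gain ✓; to a=8.5 gives 110 − 13.1×8.5 = -1.35 → no gain ✓.
Mid-quality (own payoff 41 − 7.8×4.6 = 5.12): to a=0 gives 21 → profitable ✗; to a=8.5 gives 110 − 7.8×8.5 = 43.7 → profitable ✗.
High-quality (own payoff 110 − 3.2×8.5 = 82.8): to a=0 gives 21 → no gain ✓; to a=4.6 gives 41 − 3.2×4.6 = 26.28 → no gain ✓.
4 of the 6 constraints hold; not an equilibrium.

4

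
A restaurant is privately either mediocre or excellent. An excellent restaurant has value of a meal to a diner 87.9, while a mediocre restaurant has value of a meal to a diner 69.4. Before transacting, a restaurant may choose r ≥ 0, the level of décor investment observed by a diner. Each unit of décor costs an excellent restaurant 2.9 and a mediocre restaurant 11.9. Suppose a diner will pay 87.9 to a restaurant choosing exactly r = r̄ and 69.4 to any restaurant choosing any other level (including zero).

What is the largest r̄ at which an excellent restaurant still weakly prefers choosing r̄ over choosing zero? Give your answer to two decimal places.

Choosing r̄ yields the excellent type 87.9 − 2.9·r̄; choosing zero yields 69.4.
The excellent type is indifferent at 87.9 − 2.9·r̄ = 69.4, i.e. r̄ = (87.9 − 69.4) / 2.9 ≈ 6.38.
For any r̄ above 6.38 the excellent type would rather pool at zero, so separation collapses.

6.38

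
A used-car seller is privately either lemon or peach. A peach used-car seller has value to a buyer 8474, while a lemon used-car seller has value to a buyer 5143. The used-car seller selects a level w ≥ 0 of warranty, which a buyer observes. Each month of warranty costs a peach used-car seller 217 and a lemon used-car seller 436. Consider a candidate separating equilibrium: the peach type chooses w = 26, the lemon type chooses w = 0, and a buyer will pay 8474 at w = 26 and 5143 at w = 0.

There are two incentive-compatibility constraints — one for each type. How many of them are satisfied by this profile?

Peach type: signal → 8474 − 217 × 26 = 2832; deviate to 0 → 5143. IC fails (2832 < 5143).
Lemon type: stay at 0 → 5143; mimic → 8474 − 436 × 26 = -2862. IC holds (5143 ≥ -2862).
1 of 2 constraints hold, so this profile is not an equilibrium.

1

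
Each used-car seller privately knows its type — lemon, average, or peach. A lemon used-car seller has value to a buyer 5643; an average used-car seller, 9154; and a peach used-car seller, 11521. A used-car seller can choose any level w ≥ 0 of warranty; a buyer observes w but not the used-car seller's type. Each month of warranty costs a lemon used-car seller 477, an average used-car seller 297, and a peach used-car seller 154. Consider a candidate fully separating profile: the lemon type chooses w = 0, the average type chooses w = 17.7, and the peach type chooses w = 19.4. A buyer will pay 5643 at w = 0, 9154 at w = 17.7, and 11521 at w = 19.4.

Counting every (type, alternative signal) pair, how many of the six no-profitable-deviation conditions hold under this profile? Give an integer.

Average (own payoff 9154 − 297×17.7 = 3897.1): to w=0 gives 5643 → profitable ✗; to w=19.4 gives 11521 − 297×19.4 = 5759.2 → profitable ✗.
Lemon (own payoff 5643): to w=17.7 gives 9154 − 477×17.7 = 711.1 → no gain ✓; to w=19.4 gives 11521 − 477×19.4 = 2267.2 → no gain ✓.
Peach (own payoff 11521 − 154×19.4 = 8533.4): to w=0 gives 5643 → no gain ✓; to w=17.7 gives 9154 − 154×17.7 = 6428.2 → no gain ✓.
4 of the 6 constraints hold; not an equilibrium.

4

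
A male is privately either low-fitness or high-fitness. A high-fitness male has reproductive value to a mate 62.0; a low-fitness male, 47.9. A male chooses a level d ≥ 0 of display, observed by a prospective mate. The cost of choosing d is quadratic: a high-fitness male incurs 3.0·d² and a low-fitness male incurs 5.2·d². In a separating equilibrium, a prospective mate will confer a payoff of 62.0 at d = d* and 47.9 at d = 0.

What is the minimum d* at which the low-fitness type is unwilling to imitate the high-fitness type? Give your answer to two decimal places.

The low-fitness type at d = 0 receives 47.9; imitating at d* yields 62.0 − 5.2·d*².
Indifference: 47.9 = 62.0 − 5.2·d*², so d*² = (62.0 − 47.9) / 5.2 ≈ 2.7115.
d* = √2.7115 ≈ 1.65.

1.65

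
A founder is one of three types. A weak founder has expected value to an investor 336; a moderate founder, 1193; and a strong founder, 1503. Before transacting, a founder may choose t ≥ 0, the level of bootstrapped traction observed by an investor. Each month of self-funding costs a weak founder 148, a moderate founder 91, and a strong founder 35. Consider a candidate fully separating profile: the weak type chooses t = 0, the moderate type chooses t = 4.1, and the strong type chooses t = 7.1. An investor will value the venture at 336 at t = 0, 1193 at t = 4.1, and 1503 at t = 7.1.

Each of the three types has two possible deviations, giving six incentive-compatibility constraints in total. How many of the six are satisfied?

3

Strong (own payoff 1503 − 35×7.1 = 1254.5): to t=0 gives 336 → no gain ✓; to t=4.1 gives 1193 − 35×4.1 = 1049.5 → no gain ✓.
Weak (own payoff 336): to t=4.1 gives 1193 − 148×4.1 = 586.2 → profitable ✗; to t=7.1 gives 1503 − 148×7.1 = 452.2 → profitable ✗.
Moderate (own payoff 1193 − 91×4.1 = 819.9): to t=0 gives 336 → no gain ✓; to t=7.1 gives 1503 − 91×7.1 = 856.9 → profitable ✗.
3 of the 6 constraints hold; not an equilibrium.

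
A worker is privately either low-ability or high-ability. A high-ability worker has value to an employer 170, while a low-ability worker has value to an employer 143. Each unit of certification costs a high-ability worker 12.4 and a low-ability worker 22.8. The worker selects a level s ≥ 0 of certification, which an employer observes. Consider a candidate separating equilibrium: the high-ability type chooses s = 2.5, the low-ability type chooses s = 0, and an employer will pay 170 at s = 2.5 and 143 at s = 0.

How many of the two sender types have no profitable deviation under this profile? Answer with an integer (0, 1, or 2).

Low-ability type: stay at 0 → 143; mimic → 170 − 22.8 × 2.5 = 113. IC holds (143 ≥ 113).
High-ability type: signal → 170 − 12.4 × 2.5 = 139; deviate to 0 → 143. IC fails (139 < 143).
1 of 2 constraints hold, so this profile is not an equilibrium.

1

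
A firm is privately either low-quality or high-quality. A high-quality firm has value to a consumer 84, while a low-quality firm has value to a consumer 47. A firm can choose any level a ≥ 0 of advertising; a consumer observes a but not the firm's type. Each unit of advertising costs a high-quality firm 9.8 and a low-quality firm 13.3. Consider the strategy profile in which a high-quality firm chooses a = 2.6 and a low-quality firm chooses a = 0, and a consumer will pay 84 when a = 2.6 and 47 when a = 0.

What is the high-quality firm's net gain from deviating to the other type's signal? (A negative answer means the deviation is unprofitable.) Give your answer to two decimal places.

Playing a = 2.6 the high-quality firm receives 84 − 9.8 × 2.6 = 58.52.
Deviating to a = 0 yields 47 instead.
Gain from deviating: 47 − 58.52 = -11.52.
The gain is negative, so the high-quality type's incentive-compatibility constraint is satisfied.

-11.52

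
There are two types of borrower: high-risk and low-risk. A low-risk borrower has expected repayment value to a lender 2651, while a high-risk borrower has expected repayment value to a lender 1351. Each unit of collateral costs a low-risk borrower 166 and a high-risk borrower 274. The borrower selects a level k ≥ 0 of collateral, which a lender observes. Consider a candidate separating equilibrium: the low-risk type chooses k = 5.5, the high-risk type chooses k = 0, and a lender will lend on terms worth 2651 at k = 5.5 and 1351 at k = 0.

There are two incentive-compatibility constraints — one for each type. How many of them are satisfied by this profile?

2

Low-risk type: signal → 2651 − 166 × 5.5 = 1738; deviate to 0 → 1351. IC holds (1738 ≥ 1351).
High-risk type: stay at 0 → 1351; mimic → 2651 − 274 × 5.5 = 1144. IC holds (1351 ≥ 1144).
2 of 2 constraints hold, so this is a separating equilibrium.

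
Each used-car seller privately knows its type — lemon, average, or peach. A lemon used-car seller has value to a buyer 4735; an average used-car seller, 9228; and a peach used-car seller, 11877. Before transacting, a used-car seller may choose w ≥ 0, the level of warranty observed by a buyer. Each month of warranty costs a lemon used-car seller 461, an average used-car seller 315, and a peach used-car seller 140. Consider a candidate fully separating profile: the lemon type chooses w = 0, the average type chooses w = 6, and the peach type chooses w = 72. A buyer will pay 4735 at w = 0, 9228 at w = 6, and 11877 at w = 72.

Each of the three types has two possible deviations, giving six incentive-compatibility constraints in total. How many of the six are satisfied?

3

Average (own payoff 9228 − 315×6 = 7338): to w=0 gives 4735 → no gain ✓; to w=72 gives 11877 − 315×72 = -10803 → no gain ✓.
Peach (own payoff 11877 − 140×72 = 1797): to w=0 gives 4735 → profitable ✗; to w=6 gives 9228 − 140×6 = 8388 → profitable ✗.
Lemon (own payoff 4735): to w=6 gives 9228 − 461×6 = 6462 → profitable ✗; to w=72 gives 11877 − 461×72 = -21315 → no gain ✓.
3 of the 6 constraints hold; not an equilibrium.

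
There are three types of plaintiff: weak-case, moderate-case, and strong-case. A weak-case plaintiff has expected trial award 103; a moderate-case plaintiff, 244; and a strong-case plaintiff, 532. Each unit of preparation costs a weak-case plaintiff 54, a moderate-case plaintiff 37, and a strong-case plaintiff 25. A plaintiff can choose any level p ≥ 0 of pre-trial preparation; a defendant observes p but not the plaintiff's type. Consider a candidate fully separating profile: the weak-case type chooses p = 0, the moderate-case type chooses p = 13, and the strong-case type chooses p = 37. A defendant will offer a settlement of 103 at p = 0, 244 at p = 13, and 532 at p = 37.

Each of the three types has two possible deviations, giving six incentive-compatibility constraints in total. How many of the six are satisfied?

Weak-case (own payoff 103): to p=13 gives 244 − 54×13 = -458 → no gain ✓; to p=37 gives 532 − 54×37 = -1466 → no gain ✓.
Moderate-case (own payoff 244 − 37×13 = -237): to p=0 gives 103 → profitable ✗; to p=37 gives 532 − 37×37 = -837 → no gain ✓.
Strong-case (own payoff 532 − 25×37 = -393): to p=0 gives 103 → profitable ✗; to p=13 gives 244 − 25×13 = -81 → profitable ✗.
3 of the 6 constraints hold; not an equilibrium.

3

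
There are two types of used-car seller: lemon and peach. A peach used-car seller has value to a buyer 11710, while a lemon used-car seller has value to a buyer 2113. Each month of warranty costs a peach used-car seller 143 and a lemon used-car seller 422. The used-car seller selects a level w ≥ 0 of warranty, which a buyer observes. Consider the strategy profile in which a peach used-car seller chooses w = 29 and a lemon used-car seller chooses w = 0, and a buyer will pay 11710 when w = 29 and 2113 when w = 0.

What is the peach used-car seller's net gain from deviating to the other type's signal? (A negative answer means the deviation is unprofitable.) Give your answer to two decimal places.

-5450.00

Playing w = 29 the peach used-car seller receives 11710 − 143 × 29 = 7563.
Deviating to w = 0 yields 2113 instead.
Gain from deviating: 2113 − 7563 = -5450.00.
The gain is negative, so the peach type's incentive-compatibility constraint is satisfied.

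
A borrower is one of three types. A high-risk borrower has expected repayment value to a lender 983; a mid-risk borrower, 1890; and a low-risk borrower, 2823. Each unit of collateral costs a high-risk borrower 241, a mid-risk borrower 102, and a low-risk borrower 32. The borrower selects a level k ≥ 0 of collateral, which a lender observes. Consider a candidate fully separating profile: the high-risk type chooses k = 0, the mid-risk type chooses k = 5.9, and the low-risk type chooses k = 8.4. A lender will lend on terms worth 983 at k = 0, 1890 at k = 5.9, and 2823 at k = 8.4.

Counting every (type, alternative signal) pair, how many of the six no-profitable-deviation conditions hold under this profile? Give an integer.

5

Low-risk (own payoff 2823 − 32×8.4 = 2554.2): to k=0 gives 983 → no gain ✓; to k=5.9 gives 1890 − 32×5.9 = 1701.2 → no gain ✓.
Mid-risk (own payoff 1890 − 102×5.9 = 1288.2): to k=0 gives 983 → no gain ✓; to k=8.4 gives 2823 − 102×8.4 = 1966.2 → profitable ✗.
High-risk (own payoff 983): to k=5.9 gives 1890 − 241×5.9 = 468.1 → no gain ✓; to k=8.4 gives 2823 − 241×8.4 = 798.6 → no gain ✓.
5 of the 6 constraints hold; not an equilibrium.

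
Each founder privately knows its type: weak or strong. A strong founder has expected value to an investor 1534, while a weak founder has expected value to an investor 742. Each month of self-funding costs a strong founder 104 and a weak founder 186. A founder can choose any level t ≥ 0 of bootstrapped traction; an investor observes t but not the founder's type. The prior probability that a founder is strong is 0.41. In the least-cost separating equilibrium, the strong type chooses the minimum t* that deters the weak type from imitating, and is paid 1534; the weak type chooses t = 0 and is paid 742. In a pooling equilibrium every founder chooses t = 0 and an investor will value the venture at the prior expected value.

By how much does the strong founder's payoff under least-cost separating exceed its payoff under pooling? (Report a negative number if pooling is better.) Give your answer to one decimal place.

24.4

Least-cost separating signal: t* solves 742 = 1534 − 186·t*, so t* = (1534 − 742)/186 ≈ 4.2581.
Strong type's separating payoff: 1534 − 104 × t* = 1534 − 104 × (1534 − 742)/186 = 1534 − 82368/186 ≈ 1091.161.
Pooling payoff: 0.41 × 1534 + 0.59 × 742 = 1066.72.
Difference: 1091.161 − 1066.72 = 24.441, i.e. 24.4 to one decimal place.
The strong type prefers to separate.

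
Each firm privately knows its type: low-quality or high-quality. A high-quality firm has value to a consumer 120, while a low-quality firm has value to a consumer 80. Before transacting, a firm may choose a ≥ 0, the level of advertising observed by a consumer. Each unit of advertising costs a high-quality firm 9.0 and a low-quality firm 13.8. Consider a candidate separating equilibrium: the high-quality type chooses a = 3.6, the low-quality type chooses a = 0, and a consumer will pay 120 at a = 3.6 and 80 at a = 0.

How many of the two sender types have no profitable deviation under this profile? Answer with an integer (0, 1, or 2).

Low-quality type: stay at 0 → 80; mimic → 120 − 13.8 × 3.6 = 70.32. IC holds (80 ≥ 70.32).
High-quality type: signal → 120 − 9.0 × 3.6 = 87.6; deviate to 0 → 80. IC holds (87.6 ≥ 80).
2 of 2 constraints hold, so this is a separating equilibrium.

2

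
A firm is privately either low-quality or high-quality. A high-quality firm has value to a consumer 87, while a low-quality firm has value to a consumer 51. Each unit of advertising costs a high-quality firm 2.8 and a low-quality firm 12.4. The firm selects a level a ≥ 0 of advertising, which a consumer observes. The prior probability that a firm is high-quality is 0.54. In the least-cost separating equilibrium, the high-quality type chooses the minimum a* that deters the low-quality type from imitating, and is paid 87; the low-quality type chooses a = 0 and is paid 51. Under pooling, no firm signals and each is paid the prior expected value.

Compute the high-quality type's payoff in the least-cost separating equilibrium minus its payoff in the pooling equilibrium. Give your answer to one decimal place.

8.4

Least-cost separating signal: a* solves 51 = 87 − 12.4·a*, so a* = (87 − 51)/12.4 ≈ 2.9032.
High-quality type's separating payoff: 87 − 2.8 × a* = 87 − 2.8 × (87 − 51)/12.4 = 87 − 100.8/12.4 ≈ 78.871.
Pooling payoff: 0.54 × 87 + 0.46 × 51 = 70.44.
Difference: 78.871 − 70.44 = 8.431, i.e. 8.4 to one decimal place.
The high-quality type prefers to separate.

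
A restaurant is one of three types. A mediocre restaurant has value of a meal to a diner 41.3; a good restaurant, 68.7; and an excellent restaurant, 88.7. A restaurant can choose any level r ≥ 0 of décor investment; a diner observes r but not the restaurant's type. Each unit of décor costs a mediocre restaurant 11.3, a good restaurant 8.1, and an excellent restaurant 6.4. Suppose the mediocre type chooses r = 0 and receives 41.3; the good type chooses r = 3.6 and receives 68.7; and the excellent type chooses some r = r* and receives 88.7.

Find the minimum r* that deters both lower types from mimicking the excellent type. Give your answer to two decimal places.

6.07

Good type (on-path payoff 68.7 − 8.1×3.6 = 39.54) won't mimic when 39.54 ≥ 88.7 − 8.1·r*, i.e. r* ≥ 6.07.
Mediocre type (on-path payoff 41.3) won't mimic when 41.3 ≥ 88.7 − 11.3·r*, i.e. r* ≥ 4.19.
Both must hold, so r* = max(4.19, 6.07) = 6.07. The good type's constraint binds.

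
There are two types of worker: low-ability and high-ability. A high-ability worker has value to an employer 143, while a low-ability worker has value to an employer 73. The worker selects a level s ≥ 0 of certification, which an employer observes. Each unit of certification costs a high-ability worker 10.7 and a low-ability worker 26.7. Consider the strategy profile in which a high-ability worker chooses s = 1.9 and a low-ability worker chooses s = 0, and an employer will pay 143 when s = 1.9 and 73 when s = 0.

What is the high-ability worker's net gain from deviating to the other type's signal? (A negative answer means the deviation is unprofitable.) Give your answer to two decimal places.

-49.67

Playing s = 1.9 the high-ability worker receives 143 − 10.7 × 1.9 = 122.67.
Deviating to s = 0 yields 73 instead.
Gain from deviating: 73 − 122.67 = -49.67.
The gain is negative, so the high-ability type's incentive-compatibility constraint is satisfied.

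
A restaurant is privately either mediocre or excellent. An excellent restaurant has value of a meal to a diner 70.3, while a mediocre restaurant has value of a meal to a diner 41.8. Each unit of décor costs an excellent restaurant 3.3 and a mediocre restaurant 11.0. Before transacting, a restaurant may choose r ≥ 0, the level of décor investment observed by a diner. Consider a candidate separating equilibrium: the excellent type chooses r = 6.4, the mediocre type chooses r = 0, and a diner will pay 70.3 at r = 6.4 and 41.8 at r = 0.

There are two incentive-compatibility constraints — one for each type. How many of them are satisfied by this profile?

Mediocre type: stay at 0 → 41.8; mimic → 70.3 − 11.0 × 6.4 = -0.1. IC holds (41.8 ≥ -0.1).
Excellent type: signal → 70.3 − 3.3 × 6.4 = 49.18; deviate to 0 → 41.8. IC holds (49.18 ≥ 41.8).
2 of 2 constraints hold, so this is a separating equilibrium.

2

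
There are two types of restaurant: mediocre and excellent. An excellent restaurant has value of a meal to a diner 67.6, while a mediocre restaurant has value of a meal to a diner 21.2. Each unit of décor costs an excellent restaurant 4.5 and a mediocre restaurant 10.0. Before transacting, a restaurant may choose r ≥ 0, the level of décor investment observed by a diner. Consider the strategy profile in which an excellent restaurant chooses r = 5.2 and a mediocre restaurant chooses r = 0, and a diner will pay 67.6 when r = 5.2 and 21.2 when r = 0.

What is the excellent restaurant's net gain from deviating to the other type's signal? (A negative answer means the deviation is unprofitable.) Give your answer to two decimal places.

-23.00

Playing r = 5.2 the excellent restaurant receives 67.6 − 4.5 × 5.2 = 44.2.
Deviating to r = 0 yields 21.2 instead.
Gain from deviating: 21.2 − 44.2 = -23.00.
The gain is negative, so the excellent type's incentive-compatibility constraint is satisfied.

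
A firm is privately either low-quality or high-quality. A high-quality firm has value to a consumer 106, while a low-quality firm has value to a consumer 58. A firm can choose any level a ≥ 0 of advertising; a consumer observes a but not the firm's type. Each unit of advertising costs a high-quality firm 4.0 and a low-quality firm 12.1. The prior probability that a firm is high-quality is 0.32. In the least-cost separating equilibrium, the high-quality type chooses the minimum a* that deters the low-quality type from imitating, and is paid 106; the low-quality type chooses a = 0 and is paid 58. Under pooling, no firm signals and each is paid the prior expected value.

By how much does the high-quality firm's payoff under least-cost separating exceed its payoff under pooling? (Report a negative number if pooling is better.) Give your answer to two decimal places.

16.77

Least-cost separating signal: a* solves 58 = 106 − 12.1·a*, so a* = (106 − 58)/12.1 ≈ 3.9669.
High-quality type's separating payoff: 106 − 4.0 × a* = 106 − 4.0 × (106 − 58)/12.1 = 106 − 192/12.1 ≈ 90.1322.
Pooling payoff: 0.32 × 106 + 0.68 × 58 = 73.36.
Difference: 90.1322 − 73.36 = 16.7722, i.e. 16.77 to two decimal places.
The high-quality type prefers to separate.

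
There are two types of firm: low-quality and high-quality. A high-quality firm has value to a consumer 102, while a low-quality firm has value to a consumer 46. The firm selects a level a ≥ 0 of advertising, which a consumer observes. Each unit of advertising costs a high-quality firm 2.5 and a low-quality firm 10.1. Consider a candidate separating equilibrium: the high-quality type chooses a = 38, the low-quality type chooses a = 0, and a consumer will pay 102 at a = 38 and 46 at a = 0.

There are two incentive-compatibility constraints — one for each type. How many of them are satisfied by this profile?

High-quality type: signal → 102 − 2.5 × 38 = 7; deviate to 0 → 46. IC fails (7 < 46).
Low-quality type: stay at 0 → 46; mimic → 102 − 10.1 × 38 = -281.8. IC holds (46 ≥ -281.8).
1 of 2 constraints hold, so this profile is not an equilibrium.

1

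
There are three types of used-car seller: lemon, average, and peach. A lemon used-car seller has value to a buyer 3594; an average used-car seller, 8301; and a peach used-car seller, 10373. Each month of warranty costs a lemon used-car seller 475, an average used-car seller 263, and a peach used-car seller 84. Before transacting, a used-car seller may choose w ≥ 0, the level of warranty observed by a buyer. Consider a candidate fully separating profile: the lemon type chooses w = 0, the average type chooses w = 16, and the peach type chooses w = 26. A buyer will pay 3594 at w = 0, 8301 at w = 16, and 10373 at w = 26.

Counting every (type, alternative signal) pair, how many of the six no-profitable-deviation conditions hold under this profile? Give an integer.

6

Average (own payoff 8301 − 263×16 = 4093): to w=0 gives 3594 → no gain ✓; to w=26 gives 10373 − 263×26 = 3535 → no gain ✓.
Lemon (own payoff 3594): to w=16 gives 8301 − 475×16 = 701 → no gain ✓; to w=26 gives 10373 − 475×26 = -1977 → no gain ✓.
Peach (own payoff 10373 − 84×26 = 8189): to w=0 gives 3594 → no gain ✓; to w=16 gives 8301 − 84×16 = 6957 → no gain ✓.
6 of the 6 constraints hold; this profile is a separating equilibrium.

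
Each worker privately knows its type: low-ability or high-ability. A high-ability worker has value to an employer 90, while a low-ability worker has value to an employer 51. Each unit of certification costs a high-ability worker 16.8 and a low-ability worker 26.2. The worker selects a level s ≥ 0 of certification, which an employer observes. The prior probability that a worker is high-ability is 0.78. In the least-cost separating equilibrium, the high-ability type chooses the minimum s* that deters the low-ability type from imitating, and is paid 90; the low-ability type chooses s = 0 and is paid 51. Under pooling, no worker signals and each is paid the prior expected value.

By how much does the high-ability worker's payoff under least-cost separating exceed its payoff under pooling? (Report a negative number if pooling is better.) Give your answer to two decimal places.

Least-cost separating signal: s* solves 51 = 90 − 26.2·s*, so s* = (90 − 51)/26.2 ≈ 1.4885.
High-ability type's separating payoff: 90 − 16.8 × s* = 90 − 16.8 × (90 − 51)/26.2 = 90 − 655.2/26.2 ≈ 64.9924.
Pooling payoff: 0.78 × 90 + 0.22 × 51 = 81.42.
Difference: 64.9924 − 81.42 = -16.4276, i.e. -16.43 to two decimal places.
The high-ability type would prefer the pooling outcome.

-16.43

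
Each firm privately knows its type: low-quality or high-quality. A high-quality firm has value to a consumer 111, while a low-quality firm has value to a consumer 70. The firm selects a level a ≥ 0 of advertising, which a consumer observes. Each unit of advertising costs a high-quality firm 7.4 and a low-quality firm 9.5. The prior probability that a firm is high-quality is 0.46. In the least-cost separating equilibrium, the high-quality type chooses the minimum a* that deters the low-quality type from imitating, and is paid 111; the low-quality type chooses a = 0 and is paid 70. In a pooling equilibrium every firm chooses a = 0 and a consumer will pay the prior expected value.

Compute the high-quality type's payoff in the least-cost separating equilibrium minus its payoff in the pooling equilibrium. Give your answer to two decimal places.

-9.80

Least-cost separating signal: a* solves 70 = 111 − 9.5·a*, so a* = (111 − 70)/9.5 ≈ 4.3158.
High-quality type's separating payoff: 111 − 7.4 × a* = 111 − 7.4 × (111 − 70)/9.5 = 111 − 303.4/9.5 ≈ 79.0632.
Pooling payoff: 0.46 × 111 + 0.54 × 70 = 88.86.
Difference: 79.0632 − 88.86 = -9.7968, i.e. -9.80 to two decimal places.
The high-quality type would prefer the pooling outcome.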